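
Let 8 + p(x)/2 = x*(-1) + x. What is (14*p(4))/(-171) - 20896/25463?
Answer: 2130496/4354173 ≈ 0.48930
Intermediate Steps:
p(x) = -16 (p(x) = -16 + 2*(x*(-1) + x) = -16 + 2*(-x + x) = -16 + 2*0 = -16 + 0 = -16)
(14*p(4))/(-171) - 20896/25463 = (14*(-16))/(-171) - 20896/25463 = -224*(-1/171) - 20896*1/25463 = 224/171 - 20896/25463 = 2130496/4354173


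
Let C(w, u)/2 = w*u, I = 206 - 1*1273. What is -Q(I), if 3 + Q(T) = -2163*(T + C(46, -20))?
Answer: -6287838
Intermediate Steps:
I = -1067 (I = 206 - 1273 = -1067)
C(w, u) = 2*u*w (C(w, u) = 2*(w*u) = 2*(u*w) = 2*u*w)
Q(T) = 3979917 - 2163*T (Q(T) = -3 - 2163*(T + 2*(-20)*46) = -3 - 2163*(T - 1840) = -3 - 2163*(-1840 + T) = -3 + (3979920 - 2163*T) = 3979917 - 2163*T)
-Q(I) = -(3979917 - 2163*(-1067)) = -(3979917 + 2307921) = -1*6287838 = -6287838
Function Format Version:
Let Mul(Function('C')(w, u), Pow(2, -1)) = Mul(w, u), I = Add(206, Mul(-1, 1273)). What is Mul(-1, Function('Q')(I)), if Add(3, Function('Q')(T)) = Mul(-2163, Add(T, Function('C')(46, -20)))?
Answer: -6287838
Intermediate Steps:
I = -1067 (I = Add(206, -1273) = -1067)
Function('C')(w, u) = Mul(2, u, w) (Function('C')(w, u) = Mul(2, Mul(w, u)) = Mul(2, Mul(u, w)) = Mul(2, u, w))
Function('Q')(T) = Add(3979917, Mul(-2163, T)) (Function('Q')(T) = Add(-3, Mul(-2163, Add(T, Mul(2, -20, 46)))) = Add(-3, Mul(-2163, Add(T, -1840))) = Add(-3, Mul(-2163, Add(-1840, T))) = Add(-3, Add(3979920, Mul(-2163, T))) = Add(3979917, Mul(-2163, T)))
Mul(-1, Function('Q')(I)) = Mul(-1, Add(3979917, Mul(-2163, -1067))) = Mul(-1, Add(3979917, 2307921)) = Mul(-1, 6287838) = -6287838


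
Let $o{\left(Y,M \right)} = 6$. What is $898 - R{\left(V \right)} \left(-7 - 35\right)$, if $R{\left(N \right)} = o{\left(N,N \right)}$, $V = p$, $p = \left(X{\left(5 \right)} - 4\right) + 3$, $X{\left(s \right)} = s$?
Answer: $1150$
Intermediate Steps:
$p = 4$ ($p = \left(5 - 4\right) + 3 = 1 + 3 = 4$)
$V = 4$
$R{\left(N \right)} = 6$
$898 - R{\left(V \right)} \left(-7 - 35\right) = 898 - 6 \left(-7 - 35\right) = 898 - 6 \left(-42\right) = 898 - -252 = 898 + 252 = 1150$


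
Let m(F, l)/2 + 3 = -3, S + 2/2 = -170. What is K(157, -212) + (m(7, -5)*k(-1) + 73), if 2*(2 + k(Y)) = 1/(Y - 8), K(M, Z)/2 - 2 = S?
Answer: -721/3 ≈ -240.33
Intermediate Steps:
S = -171 (S = -1 - 170 = -171)
K(M, Z) = -338 (K(M, Z) = 4 + 2*(-171) = 4 - 342 = -338)
m(F, l) = -12 (m(F, l) = -6 + 2*(-3) = -6 - 6 = -12)
k(Y) = -2 + 1/(2*(-8 + Y)) (k(Y) = -2 + 1/(2*(Y - 8)) = -2 + 1/(2*(-8 + Y)))
K(157, -212) + (m(7, -5)*k(-1) + 73) = -338 + (-6*(33 - 4*(-1))/(-8 - 1) + 73) = -338 + (-6*(33 + 4)/(-9) + 73) = -338 + (-6*(-1)*37/9 + 73) = -338 + (-12*(-37/18) + 73) = -338 + (74/3 + 73) = -338 + 293/3 = -721/3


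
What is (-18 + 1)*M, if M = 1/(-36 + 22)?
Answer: 17/14 ≈ 1.2143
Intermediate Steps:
M = -1/14 (M = 1/(-14) = -1/14 ≈ -0.071429)
(-18 + 1)*M = (-18 + 1)*(-1/14) = -17*(-1/14) = 17/14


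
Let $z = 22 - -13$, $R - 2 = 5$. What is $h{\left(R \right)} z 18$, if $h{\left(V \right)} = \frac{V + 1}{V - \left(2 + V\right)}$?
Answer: $-2520$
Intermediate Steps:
$R = 7$ ($R = 2 + 5 = 7$)
$h{\left(V \right)} = - \frac{1}{2} - \frac{V}{2}$ ($h{\left(V \right)} = \frac{1 + V}{-2} = \left(1 + V\right) \left(- \frac{1}{2}\right) = - \frac{1}{2} - \frac{V}{2}$)
$z = 35$ ($z = 22 + 13 = 35$)
$h{\left(R \right)} z 18 = \left(- \frac{1}{2} - \frac{7}{2}\right) 35 \cdot 18 = \left(-4\right) 35 \cdot 18 = \left(-140\right) 18 = -2520$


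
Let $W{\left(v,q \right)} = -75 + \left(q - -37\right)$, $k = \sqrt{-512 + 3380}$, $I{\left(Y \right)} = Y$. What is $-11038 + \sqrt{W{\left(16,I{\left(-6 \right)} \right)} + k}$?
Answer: $-11038 + \sqrt{-44 + 2 \sqrt{717}} \approx -11035.0$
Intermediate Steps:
$k = 2 \sqrt{717}$ ($k = \sqrt{2868} = 2 \sqrt{717} \approx 53.554$)
$W{\left(v,q \right)} = -38 + q$ ($W{\left(v,q \right)} = -75 + \left(q + 37\right) = -75 + \left(37 + q\right) = -38 + q$)
$-11038 + \sqrt{W{\left(16,I{\left(-6 \right)} \right)} + k} = -11038 + \sqrt{\left(-38 - 6\right) + 2 \sqrt{717}} = -11038 + \sqrt{-44 + 2 \sqrt{717}}$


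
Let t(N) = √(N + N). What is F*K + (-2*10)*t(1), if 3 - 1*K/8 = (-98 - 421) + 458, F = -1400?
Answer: -716800 - 20*√2 ≈ -7.1683e+5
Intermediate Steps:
K = 512 (K = 24 - 8*((-98 - 421) + 458) = 24 - 8*(-519 + 458) = 24 - 8*(-61) = 24 + 488 = 512)
t(N) = √2*√N (t(N) = √(2*N) = √2*√N)
F*K + (-2*10)*t(1) = -1400*512 + (-2*10)*(√2*√1) = -716800 - 20*√2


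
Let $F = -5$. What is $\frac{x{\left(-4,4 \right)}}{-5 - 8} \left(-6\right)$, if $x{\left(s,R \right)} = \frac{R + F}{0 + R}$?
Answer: $- \frac{3}{26} \approx -0.11538$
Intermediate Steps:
$x{\left(s,R \right)} = \frac{-5 + R}{R}$ ($x{\left(s,R \right)} = \frac{R - 5}{0 + R} = \frac{-5 + R}{R}$)
$\frac{x{\left(-4,4 \right)}}{-5 - 8} \left(-6\right) = \frac{\frac{1}{4} \left(-5 + 4\right)}{-5 - 8} \left(-6\right) = \frac{\frac{1}{4} \left(-1\right)}{-13} \left(-6\right) = \left(- \frac{1}{4}\right) \left(- \frac{1}{13}\right) \left(-6\right) = \frac{1}{52} \left(-6\right) = - \frac{3}{26}$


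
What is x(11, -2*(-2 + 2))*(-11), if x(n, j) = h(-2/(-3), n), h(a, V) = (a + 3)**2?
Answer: -1331/9 ≈ -147.89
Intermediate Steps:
h(a, V) = (3 + a)**2
x(n, j) = 121/9 (x(n, j) = (3 - 2/(-3))**2 = (3 - 2*(-1/3))**2 = (3 + 2/3)**2 = (11/3)**2 = 121/9)
x(11, -2*(-2 + 2))*(-11) = (121/9)*(-11) = -1331/9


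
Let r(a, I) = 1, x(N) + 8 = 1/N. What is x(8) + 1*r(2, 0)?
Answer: -55/8 ≈ -6.8750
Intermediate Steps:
x(N) = -8 + 1/N
x(8) + 1*r(2, 0) = (-8 + 1/8) + 1*1 = (-8 + ⅛) + 1 = -63/8 + 1 = -55/8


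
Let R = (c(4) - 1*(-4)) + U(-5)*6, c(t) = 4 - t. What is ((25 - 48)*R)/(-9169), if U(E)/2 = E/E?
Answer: 368/9169 ≈ 0.040135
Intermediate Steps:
U(E) = 2 (U(E) = 2*(E/E) = 2*1 = 2)
R = 16 (R = ((4 - 1*4) - 1*(-4)) + 2*6 = ((4 - 4) + 4) + 12 = (0 + 4) + 12 = 4 + 12 = 16)
((25 - 48)*R)/(-9169) = ((25 - 48)*16)/(-9169) = -23*16*(-1/9169) = -368*(-1/9169) = 368/9169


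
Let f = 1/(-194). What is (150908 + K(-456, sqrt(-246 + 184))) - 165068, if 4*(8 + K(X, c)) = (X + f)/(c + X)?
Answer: -285845776903/20175806 + 88465*I*sqrt(62)/161406448 ≈ -14168.0 + 0.0043157*I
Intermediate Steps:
f = -1/194 ≈ -0.0051546
K(X, c) = -8 + (-1/194 + X)/(4*(X + c)) (K(X, c) = -8 + ((X - 1/194)/(c + X))/4 = -8 + ((-1/194 + X)/(X + c))/4 = -8 + (-1/194 + X)/(4*(X + c)))
(150908 + K(-456, sqrt(-246 + 184))) - 165068 = (150908 + (-1 - 6208*sqrt(-246 + 184) - 6014*(-456))/(776*(-456 + sqrt(-246 + 184)))) - 165068 = (150908 + (-1 - 6208*I*sqrt(62) + 2742384)/(776*(-456 + sqrt(-62)))) - 165068 = (150908 + (-1 - 6208*I*sqrt(62) + 2742384)/(776*(-456 + I*sqrt(62)))) - 165068 = (150908 + (2742383 - 6208*I*sqrt(62))/(776*(-456 + I*sqrt(62)))) - 165068 = -14160 + (2742383 - 6208*I*sqrt(62))/(776*(-456 + I*sqrt(62)))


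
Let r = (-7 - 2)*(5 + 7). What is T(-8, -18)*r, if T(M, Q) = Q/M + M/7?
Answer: -837/7 ≈ -119.57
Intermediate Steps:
T(M, Q) = M/7 + Q/M (T(M, Q) = Q/M + M*(1/7) = Q/M + M/7 = M/7 + Q/M)
r = -108 (r = -9*12 = -108)
T(-8, -18)*r = ((1/7)*(-8) - 18/(-8))*(-108) = (-8/7 - 18*(-1/8))*(-108) = (-8/7 + 9/4)*(-108) = (31/28)*(-108) = -837/7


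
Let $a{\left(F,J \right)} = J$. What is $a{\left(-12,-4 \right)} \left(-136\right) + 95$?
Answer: $639$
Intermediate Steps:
$a{\left(-12,-4 \right)} \left(-136\right) + 95 = \left(-4\right) \left(-136\right) + 95 = 544 + 95 = 639$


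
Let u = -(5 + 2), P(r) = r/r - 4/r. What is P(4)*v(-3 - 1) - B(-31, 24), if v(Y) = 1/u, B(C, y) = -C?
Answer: -31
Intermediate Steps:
P(r) = 1 - 4/r
u = -7 (u = -1*7 = -7)
v(Y) = -⅐ (v(Y) = 1/(-7) = 1*(-⅐) = -⅐)
P(4)*v(-3 - 1) - B(-31, 24) = ((-4 + 4)/4)*(-⅐) - (-1)*(-31) = ((¼)*0)*(-⅐) - 1*31 = 0*(-⅐) - 31 = 0 - 31 = -31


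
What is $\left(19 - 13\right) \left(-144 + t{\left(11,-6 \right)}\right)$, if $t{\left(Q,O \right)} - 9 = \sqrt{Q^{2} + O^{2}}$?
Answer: $-810 + 6 \sqrt{157} \approx -734.82$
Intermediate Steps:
$t{\left(Q,O \right)} = 9 + \sqrt{O^{2} + Q^{2}}$ ($t{\left(Q,O \right)} = 9 + \sqrt{Q^{2} + O^{2}} = 9 + \sqrt{O^{2} + Q^{2}}$)
$\left(19 - 13\right) \left(-144 + t{\left(11,-6 \right)}\right) = \left(19 - 13\right) \left(-144 + \left(9 + \sqrt{\left(-6\right)^{2} + 11^{2}}\right)\right) = 6 \left(-144 + \left(9 + \sqrt{36 + 121}\right)\right) = 6 \left(-144 + \left(9 + \sqrt{157}\right)\right) = 6 \left(-135 + \sqrt{157}\right) = -810 + 6 \sqrt{157}$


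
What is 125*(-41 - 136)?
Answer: -22125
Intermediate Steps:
125*(-41 - 136) = 125*(-177) = -22125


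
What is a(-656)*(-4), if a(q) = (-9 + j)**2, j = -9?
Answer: -1296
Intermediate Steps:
a(q) = 324 (a(q) = (-9 - 9)**2 = (-18)**2 = 324)
a(-656)*(-4) = 324*(-4) = -1296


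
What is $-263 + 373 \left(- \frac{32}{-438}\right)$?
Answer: $- \frac{51629}{219} \approx -235.75$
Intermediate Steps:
$-263 + 373 \left(- \frac{32}{-438}\right) = -263 + 373 \left(\left(-32\right) \left(- \frac{1}{438}\right)\right) = -263 + 373 \cdot \frac{16}{219} = -263 + \frac{5968}{219} = - \frac{51629}{219}$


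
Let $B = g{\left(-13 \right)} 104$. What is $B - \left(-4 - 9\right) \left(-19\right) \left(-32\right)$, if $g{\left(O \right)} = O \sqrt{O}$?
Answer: $7904 - 1352 i \sqrt{13} \approx 7904.0 - 4874.7 i$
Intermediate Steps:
$g{\left(O \right)} = O^{\frac{3}{2}}$
$B = - 1352 i \sqrt{13}$ ($B = \left(-13\right)^{\frac{3}{2}} \cdot 104 = - 13 i \sqrt{13} \cdot 104 = - 1352 i \sqrt{13} \approx - 4874.7 i$)
$B - \left(-4 - 9\right) \left(-19\right) \left(-32\right) = - 1352 i \sqrt{13} - \left(-4 - 9\right) \left(-19\right) \left(-32\right) = - 1352 i \sqrt{13} - \left(-13\right) \left(-19\right) \left(-32\right) = - 1352 i \sqrt{13} - 247 \left(-32\right) = - 1352 i \sqrt{13} - -7904 = - 1352 i \sqrt{13} + 7904 = 7904 - 1352 i \sqrt{13}$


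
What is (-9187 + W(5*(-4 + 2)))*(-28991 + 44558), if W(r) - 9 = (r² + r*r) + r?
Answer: -139916196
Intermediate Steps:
W(r) = 9 + r + 2*r² (W(r) = 9 + ((r² + r*r) + r) = 9 + ((r² + r²) + r) = 9 + (2*r² + r) = 9 + (r + 2*r²) = 9 + r + 2*r²)
(-9187 + W(5*(-4 + 2)))*(-28991 + 44558) = (-9187 + (9 + 5*(-4 + 2) + 2*(5*(-4 + 2))²))*(-28991 + 44558) = (-9187 + (9 + 5*(-2) + 2*(5*(-2))²))*15567 = (-9187 + (9 - 10 + 2*(-10)²))*15567 = (-9187 + (9 - 10 + 2*100))*15567 = (-9187 + (9 - 10 + 200))*15567 = (-9187 + 199)*15567 = -8988*15567 = -139916196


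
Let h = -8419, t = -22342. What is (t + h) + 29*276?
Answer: -22757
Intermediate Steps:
(t + h) + 29*276 = (-22342 - 8419) + 29*276 = -30761 + 8004 = -22757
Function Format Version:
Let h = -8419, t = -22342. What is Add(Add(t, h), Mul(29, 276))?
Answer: -22757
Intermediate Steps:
Add(Add(t, h), Mul(29, 276)) = Add(Add(-22342, -8419), Mul(29, 276)) = Add(-30761, 8004) = -22757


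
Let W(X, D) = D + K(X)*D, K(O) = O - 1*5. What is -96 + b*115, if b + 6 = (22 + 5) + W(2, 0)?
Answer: 2319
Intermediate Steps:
K(O) = -5 + O (K(O) = O - 5 = -5 + O)
W(X, D) = D + D*(-5 + X) (W(X, D) = D + (-5 + X)*D = D + D*(-5 + X))
b = 21 (b = -6 + ((22 + 5) + 0*(-4 + 2)) = -6 + (27 + 0*(-2)) = -6 + (27 + 0) = -6 + 27 = 21)
-96 + b*115 = -96 + 21*115 = -96 + 2415 = 2319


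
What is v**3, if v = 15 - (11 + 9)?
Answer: -125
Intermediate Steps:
v = -5 (v = 15 - 1*20 = 15 - 20 = -5)
v**3 = (-5)**3 = -125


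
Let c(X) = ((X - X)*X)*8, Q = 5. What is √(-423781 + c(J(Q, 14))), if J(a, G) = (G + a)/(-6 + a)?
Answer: I*√423781 ≈ 650.98*I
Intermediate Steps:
J(a, G) = (G + a)/(-6 + a)
c(X) = 0 (c(X) = (0*X)*8 = 0*8 = 0)
√(-423781 + c(J(Q, 14))) = √(-423781 + 0) = √(-423781) = I*√423781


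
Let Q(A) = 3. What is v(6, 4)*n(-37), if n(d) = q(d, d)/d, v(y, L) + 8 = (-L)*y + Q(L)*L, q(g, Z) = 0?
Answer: 0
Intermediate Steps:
v(y, L) = -8 + 3*L - L*y (v(y, L) = -8 + ((-L)*y + 3*L) = -8 + (-L*y + 3*L) = -8 + (3*L - L*y) = -8 + 3*L - L*y)
n(d) = 0 (n(d) = 0/d = 0)
v(6, 4)*n(-37) = (-8 + 3*4 - 1*4*6)*0 = (-8 + 12 - 24)*0 = -20*0 = 0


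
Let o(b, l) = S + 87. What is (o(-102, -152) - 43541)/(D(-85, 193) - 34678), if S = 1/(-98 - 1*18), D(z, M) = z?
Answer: 5040665/4032508 ≈ 1.2500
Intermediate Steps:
S = -1/116 (S = 1/(-98 - 18) = 1/(-116) = -1/116 ≈ -0.0086207)
o(b, l) = 10091/116 (o(b, l) = -1/116 + 87 = 10091/116)
(o(-102, -152) - 43541)/(D(-85, 193) - 34678) = (10091/116 - 43541)/(-85 - 34678) = -5040665/116/(-34763) = -5040665/116*(-1/34763) = 5040665/4032508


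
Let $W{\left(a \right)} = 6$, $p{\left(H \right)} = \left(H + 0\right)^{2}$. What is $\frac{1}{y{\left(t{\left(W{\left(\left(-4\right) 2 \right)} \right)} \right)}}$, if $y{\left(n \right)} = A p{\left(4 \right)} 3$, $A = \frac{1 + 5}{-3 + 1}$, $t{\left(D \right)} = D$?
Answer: $- \frac{1}{144} \approx -0.0069444$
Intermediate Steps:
$p{\left(H \right)} = H^{2}$
$A = -3$ ($A = \frac{6}{-2} = 6 \left(- \frac{1}{2}\right) = -3$)
$y{\left(n \right)} = -144$ ($y{\left(n \right)} = - 3 \cdot 4^{2} \cdot 3 = \left(-3\right) 16 \cdot 3 = \left(-48\right) 3 = -144$)
$\frac{1}{y{\left(t{\left(W{\left(\left(-4\right) 2 \right)} \right)} \right)}} = \frac{1}{-144} = - \frac{1}{144}$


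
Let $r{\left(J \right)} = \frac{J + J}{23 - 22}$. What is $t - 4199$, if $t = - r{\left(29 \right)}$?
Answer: $-4257$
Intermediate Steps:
$r{\left(J \right)} = 2 J$ ($r{\left(J \right)} = \frac{2 J}{1} = 2 J 1 = 2 J$)
$t = -58$ ($t = - 2 \cdot 29 = \left(-1\right) 58 = -58$)
$t - 4199 = -58 - 4199 = -4257$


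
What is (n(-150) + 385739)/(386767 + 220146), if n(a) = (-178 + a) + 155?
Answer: 385566/606913 ≈ 0.63529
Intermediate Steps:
n(a) = -23 + a
(n(-150) + 385739)/(386767 + 220146) = ((-23 - 150) + 385739)/(386767 + 220146) = (-173 + 385739)/606913 = 385566*(1/606913) = 385566/606913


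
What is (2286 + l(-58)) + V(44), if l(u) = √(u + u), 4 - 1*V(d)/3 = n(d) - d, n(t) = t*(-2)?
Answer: 2694 + 2*I*√29 ≈ 2694.0 + 10.77*I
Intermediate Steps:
n(t) = -2*t
V(d) = 12 + 9*d (V(d) = 12 - 3*(-2*d - d) = 12 - (-9)*d = 12 + 9*d)
l(u) = √2*√u (l(u) = √(2*u) = √2*√u)
(2286 + l(-58)) + V(44) = (2286 + √2*√(-58)) + (12 + 9*44) = (2286 + √2*(I*√58)) + (12 + 396) = (2286 + 2*I*√29) + 408 = 2694 + 2*I*√29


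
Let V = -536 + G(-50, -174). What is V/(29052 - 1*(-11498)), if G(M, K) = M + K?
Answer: -76/4055 ≈ -0.018742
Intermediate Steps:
G(M, K) = K + M
V = -760 (V = -536 + (-174 - 50) = -536 - 224 = -760)
V/(29052 - 1*(-11498)) = -760/(29052 - 1*(-11498)) = -760/(29052 + 11498) = -760/40550 = -760*1/40550 = -76/4055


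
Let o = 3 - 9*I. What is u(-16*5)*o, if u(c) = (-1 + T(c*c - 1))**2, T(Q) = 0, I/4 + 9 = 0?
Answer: 327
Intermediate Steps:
I = -36 (I = -36 + 4*0 = -36 + 0 = -36)
o = 327 (o = 3 - 9*(-36) = 3 + 324 = 327)
u(c) = 1 (u(c) = (-1 + 0)**2 = (-1)**2 = 1)
u(-16*5)*o = 1*327 = 327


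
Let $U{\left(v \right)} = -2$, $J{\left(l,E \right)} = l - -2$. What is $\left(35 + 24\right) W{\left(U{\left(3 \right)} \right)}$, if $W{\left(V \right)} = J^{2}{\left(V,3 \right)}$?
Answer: $0$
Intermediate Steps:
$J{\left(l,E \right)} = 2 + l$ ($J{\left(l,E \right)} = l + 2 = 2 + l$)
$W{\left(V \right)} = \left(2 + V\right)^{2}$
$\left(35 + 24\right) W{\left(U{\left(3 \right)} \right)} = \left(35 + 24\right) \left(2 - 2\right)^{2} = 59 \cdot 0^{2} = 59 \cdot 0 = 0$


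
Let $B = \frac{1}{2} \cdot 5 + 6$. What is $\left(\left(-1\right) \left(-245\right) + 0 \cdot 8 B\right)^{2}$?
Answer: $60025$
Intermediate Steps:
$B = \frac{17}{2}$ ($B = \frac{1}{2} \cdot 5 + 6 = \frac{5}{2} + 6 = \frac{17}{2} \approx 8.5$)
$\left(\left(-1\right) \left(-245\right) + 0 \cdot 8 B\right)^{2} = \left(\left(-1\right) \left(-245\right) + 0 \cdot 8 \cdot \frac{17}{2}\right)^{2} = \left(245 + 0 \cdot \frac{17}{2}\right)^{2} = \left(245 + 0\right)^{2} = 245^{2} = 60025$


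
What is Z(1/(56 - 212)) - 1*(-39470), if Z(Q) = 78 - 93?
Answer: 39455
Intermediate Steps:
Z(Q) = -15
Z(1/(56 - 212)) - 1*(-39470) = -15 - 1*(-39470) = -15 + 39470 = 39455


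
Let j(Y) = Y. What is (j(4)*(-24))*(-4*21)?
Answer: 8064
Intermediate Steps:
(j(4)*(-24))*(-4*21) = (4*(-24))*(-4*21) = -96*(-84) = 8064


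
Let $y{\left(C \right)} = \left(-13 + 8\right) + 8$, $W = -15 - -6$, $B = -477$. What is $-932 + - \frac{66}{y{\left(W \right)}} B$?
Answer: $9562$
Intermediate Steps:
$W = -9$ ($W = -15 + 6 = -9$)
$y{\left(C \right)} = 3$ ($y{\left(C \right)} = -5 + 8 = 3$)
$-932 + - \frac{66}{y{\left(W \right)}} B = -932 + - \frac{66}{3} \left(-477\right) = -932 + \left(-66\right) \frac{1}{3} \left(-477\right) = -932 - -10494 = -932 + 10494 = 9562$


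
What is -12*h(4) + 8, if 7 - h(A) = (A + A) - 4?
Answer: -28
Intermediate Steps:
h(A) = 11 - 2*A (h(A) = 7 - ((A + A) - 4) = 7 - (2*A - 4) = 7 - (-4 + 2*A) = 7 + (4 - 2*A) = 11 - 2*A)
-12*h(4) + 8 = -12*(11 - 2*4) + 8 = -12*(11 - 8) + 8 = -12*3 + 8 = -36 + 8 = -28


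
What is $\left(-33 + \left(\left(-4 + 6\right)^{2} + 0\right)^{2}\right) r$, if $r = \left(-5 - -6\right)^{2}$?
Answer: $-17$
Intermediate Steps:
$r = 1$ ($r = \left(-5 + 6\right)^{2} = 1^{2} = 1$)
$\left(-33 + \left(\left(-4 + 6\right)^{2} + 0\right)^{2}\right) r = \left(-33 + \left(\left(-4 + 6\right)^{2} + 0\right)^{2}\right) 1 = \left(-33 + \left(2^{2} + 0\right)^{2}\right) 1 = \left(-33 + \left(4 + 0\right)^{2}\right) 1 = \left(-33 + 4^{2}\right) 1 = \left(-33 + 16\right) 1 = \left(-17\right) 1 = -17$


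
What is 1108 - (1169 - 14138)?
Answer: 14077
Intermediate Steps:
1108 - (1169 - 14138) = 1108 - 1*(-12969) = 1108 + 12969 = 14077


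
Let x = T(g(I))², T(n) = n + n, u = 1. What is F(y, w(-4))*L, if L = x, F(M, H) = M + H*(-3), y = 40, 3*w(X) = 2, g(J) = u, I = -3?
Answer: 152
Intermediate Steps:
g(J) = 1
w(X) = ⅔ (w(X) = (⅓)*2 = ⅔)
T(n) = 2*n
F(M, H) = M - 3*H
x = 4 (x = (2*1)² = 2² = 4)
L = 4
F(y, w(-4))*L = (40 - 3*⅔)*4 = (40 - 2)*4 = 38*4 = 152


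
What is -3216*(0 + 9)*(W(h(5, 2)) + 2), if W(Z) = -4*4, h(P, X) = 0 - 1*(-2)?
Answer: 405216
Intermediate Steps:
h(P, X) = 2 (h(P, X) = 0 + 2 = 2)
W(Z) = -16
-3216*(0 + 9)*(W(h(5, 2)) + 2) = -3216*(0 + 9)*(-16 + 2) = -28944*(-14) = -3216*(-126) = 405216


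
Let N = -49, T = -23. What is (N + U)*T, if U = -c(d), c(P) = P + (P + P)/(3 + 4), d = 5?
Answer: 8924/7 ≈ 1274.9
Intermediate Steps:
c(P) = 9*P/7 (c(P) = P + (2*P)/7 = P + (2*P)*(1/7) = P + 2*P/7 = 9*P/7)
U = -45/7 (U = -9*5/7 = -1*45/7 = -45/7 ≈ -6.4286)
(N + U)*T = (-49 - 45/7)*(-23) = -388/7*(-23) = 8924/7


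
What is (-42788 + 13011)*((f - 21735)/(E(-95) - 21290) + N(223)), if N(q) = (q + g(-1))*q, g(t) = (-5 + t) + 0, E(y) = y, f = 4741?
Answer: -30814982418033/21385 ≈ -1.4410e+9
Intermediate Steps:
g(t) = -5 + t
N(q) = q*(-6 + q) (N(q) = (q + (-5 - 1))*q = (q - 6)*q = (-6 + q)*q = q*(-6 + q))
(-42788 + 13011)*((f - 21735)/(E(-95) - 21290) + N(223)) = (-42788 + 13011)*((4741 - 21735)/(-95 - 21290) + 223*(-6 + 223)) = -29777*(-16994/(-21385) + 223*217) = -29777*(-16994*(-1/21385) + 48391) = -29777*(16994/21385 + 48391) = -29777*1034858529/21385 = -30814982418033/21385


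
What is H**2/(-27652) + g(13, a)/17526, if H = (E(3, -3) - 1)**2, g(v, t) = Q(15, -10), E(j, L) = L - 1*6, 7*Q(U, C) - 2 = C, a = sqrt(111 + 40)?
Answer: -153380152/424050333 ≈ -0.36170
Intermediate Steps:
a = sqrt(151) ≈ 12.288
Q(U, C) = 2/7 + C/7
E(j, L) = -6 + L (E(j, L) = L - 6 = -6 + L)
g(v, t) = -8/7 (g(v, t) = 2/7 + (1/7)*(-10) = 2/7 - 10/7 = -8/7)
H = 100 (H = ((-6 - 3) - 1)**2 = (-9 - 1)**2 = (-10)**2 = 100)
H**2/(-27652) + g(13, a)/17526 = 100**2/(-27652) - 8/7/17526 = 10000*(-1/27652) - 8/7*1/17526 = -2500/6913 - 4/61341 = -153380152/424050333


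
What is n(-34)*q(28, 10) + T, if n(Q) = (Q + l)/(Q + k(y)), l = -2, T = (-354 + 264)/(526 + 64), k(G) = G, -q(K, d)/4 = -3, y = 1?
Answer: 8397/649 ≈ 12.938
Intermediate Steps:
q(K, d) = 12 (q(K, d) = -4*(-3) = 12)
T = -9/59 (T = -90/590 = -90*1/590 = -9/59 ≈ -0.15254)
n(Q) = (-2 + Q)/(1 + Q) (n(Q) = (Q - 2)/(Q + 1) = (-2 + Q)/(1 + Q))
n(-34)*q(28, 10) + T = ((-2 - 34)/(1 - 34))*12 - 9/59 = (-36/(-33))*12 - 9/59 = -1/33*(-36)*12 - 9/59 = (12/11)*12 - 9/59 = 144/11 - 9/59 = 8397/649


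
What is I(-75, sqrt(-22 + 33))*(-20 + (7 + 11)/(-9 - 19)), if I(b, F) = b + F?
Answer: 21675/14 - 289*sqrt(11)/14 ≈ 1479.8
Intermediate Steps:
I(b, F) = F + b
I(-75, sqrt(-22 + 33))*(-20 + (7 + 11)/(-9 - 19)) = (sqrt(-22 + 33) - 75)*(-20 + (7 + 11)/(-9 - 19)) = (sqrt(11) - 75)*(-20 + 18/(-28)) = (-75 + sqrt(11))*(-20 + 18*(-1/28)) = (-75 + sqrt(11))*(-20 - 9/14) = (-75 + sqrt(11))*(-289/14) = 21675/14 - 289*sqrt(11)/14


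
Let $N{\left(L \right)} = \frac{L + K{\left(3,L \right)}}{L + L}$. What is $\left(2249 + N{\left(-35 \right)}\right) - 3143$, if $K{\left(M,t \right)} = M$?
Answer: $- \frac{31274}{35} \approx -893.54$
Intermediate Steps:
$N{\left(L \right)} = \frac{3 + L}{2 L}$ ($N{\left(L \right)} = \frac{L + 3}{L + L} = \frac{3 + L}{2 L}$)
$\left(2249 + N{\left(-35 \right)}\right) - 3143 = \left(2249 + \frac{3 - 35}{2 \left(-35\right)}\right) - 3143 = \left(2249 + \frac{1}{2} \left(- \frac{1}{35}\right) \left(-32\right)\right) - 3143 = \left(2249 + \frac{16}{35}\right) - 3143 = \frac{78731}{35} - 3143 = - \frac{31274}{35}$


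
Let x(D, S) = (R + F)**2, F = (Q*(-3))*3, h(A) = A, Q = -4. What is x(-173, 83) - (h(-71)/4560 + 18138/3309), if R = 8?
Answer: 9709969033/5029680 ≈ 1930.5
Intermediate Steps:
F = 36 (F = -4*(-3)*3 = 12*3 = 36)
x(D, S) = 1936 (x(D, S) = (8 + 36)**2 = 44**2 = 1936)
x(-173, 83) - (h(-71)/4560 + 18138/3309) = 1936 - (-71/4560 + 18138/3309) = 1936 - (-71*1/4560 + 18138*(1/3309)) = 1936 - (-71/4560 + 6046/1103) = 1936 - 1*27491447/5029680 = 1936 - 27491447/5029680 = 9709969033/5029680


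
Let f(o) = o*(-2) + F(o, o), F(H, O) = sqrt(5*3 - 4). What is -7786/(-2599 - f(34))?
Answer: 9853183/3202975 - 3893*sqrt(11)/3202975 ≈ 3.0722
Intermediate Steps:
F(H, O) = sqrt(11) (F(H, O) = sqrt(15 - 4) = sqrt(11))
f(o) = sqrt(11) - 2*o (f(o) = o*(-2) + sqrt(11) = -2*o + sqrt(11) = sqrt(11) - 2*o)
-7786/(-2599 - f(34)) = -7786/(-2599 - (sqrt(11) - 2*34)) = -7786/(-2599 - (sqrt(11) - 68)) = -7786/(-2599 - (-68 + sqrt(11))) = -7786/(-2599 + (68 - sqrt(11))) = -7786/(-2531 - sqrt(11))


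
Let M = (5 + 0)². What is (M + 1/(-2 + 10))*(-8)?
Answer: -201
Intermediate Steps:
M = 25 (M = 5² = 25)
(M + 1/(-2 + 10))*(-8) = (25 + 1/(-2 + 10))*(-8) = (25 + 1/8)*(-8) = (25 + ⅛)*(-8) = (201/8)*(-8) = -201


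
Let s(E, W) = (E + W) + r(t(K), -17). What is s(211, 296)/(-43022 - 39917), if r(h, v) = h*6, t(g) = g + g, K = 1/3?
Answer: -511/82939 ≈ -0.0061612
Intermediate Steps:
K = 1/3 ≈ 0.33333
t(g) = 2*g
r(h, v) = 6*h
s(E, W) = 4 + E + W (s(E, W) = (E + W) + 6*(2*(1/3)) = (E + W) + 6*(2/3) = (E + W) + 4 = 4 + E + W)
s(211, 296)/(-43022 - 39917) = (4 + 211 + 296)/(-43022 - 39917) = 511/(-82939) = 511*(-1/82939) = -511/82939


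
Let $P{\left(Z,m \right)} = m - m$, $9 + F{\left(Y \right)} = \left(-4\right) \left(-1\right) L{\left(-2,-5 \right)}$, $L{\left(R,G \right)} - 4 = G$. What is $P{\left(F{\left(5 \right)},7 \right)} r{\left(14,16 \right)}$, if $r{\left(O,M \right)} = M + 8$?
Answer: $0$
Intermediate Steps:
$L{\left(R,G \right)} = 4 + G$
$F{\left(Y \right)} = -13$ ($F{\left(Y \right)} = -9 + \left(-4\right) \left(-1\right) \left(4 - 5\right) = -9 + 4 \left(-1\right) = -9 - 4 = -13$)
$P{\left(Z,m \right)} = 0$
$r{\left(O,M \right)} = 8 + M$
$P{\left(F{\left(5 \right)},7 \right)} r{\left(14,16 \right)} = 0 \left(8 + 16\right) = 0 \cdot 24 = 0$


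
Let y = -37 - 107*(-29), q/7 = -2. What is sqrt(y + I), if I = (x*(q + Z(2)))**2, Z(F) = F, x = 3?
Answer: sqrt(4362) ≈ 66.045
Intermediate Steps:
q = -14 (q = 7*(-2) = -14)
y = 3066 (y = -37 + 3103 = 3066)
I = 1296 (I = (3*(-14 + 2))**2 = (3*(-12))**2 = (-36)**2 = 1296)
sqrt(y + I) = sqrt(3066 + 1296) = sqrt(4362)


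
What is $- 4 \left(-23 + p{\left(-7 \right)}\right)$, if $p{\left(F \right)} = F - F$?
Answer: $92$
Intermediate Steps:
$p{\left(F \right)} = 0$
$- 4 \left(-23 + p{\left(-7 \right)}\right) = - 4 \left(-23 + 0\right) = \left(-4\right) \left(-23\right) = 92$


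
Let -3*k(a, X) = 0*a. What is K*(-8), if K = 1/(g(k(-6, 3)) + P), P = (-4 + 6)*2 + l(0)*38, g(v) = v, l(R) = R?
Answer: -2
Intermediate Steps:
k(a, X) = 0 (k(a, X) = -0*a = -1/3*0 = 0)
P = 4 (P = (-4 + 6)*2 + 0*38 = 2*2 + 0 = 4 + 0 = 4)
K = 1/4 (K = 1/(0 + 4) = 1/4 ≈ 0.25000)
K*(-8) = (1/4)*(-8) = -2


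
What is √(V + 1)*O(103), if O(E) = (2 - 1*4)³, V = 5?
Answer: -8*√6 ≈ -19.596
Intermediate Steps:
O(E) = -8 (O(E) = (2 - 4)³ = (-2)³ = -8)
√(V + 1)*O(103) = √(5 + 1)*(-8) = √6*(-8) = -8*√6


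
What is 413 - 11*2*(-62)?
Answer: 1777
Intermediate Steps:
413 - 11*2*(-62) = 413 - 22*(-62) = 413 + 1364 = 1777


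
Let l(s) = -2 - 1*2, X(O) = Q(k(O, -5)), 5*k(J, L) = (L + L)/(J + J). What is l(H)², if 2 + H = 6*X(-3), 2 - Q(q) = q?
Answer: 16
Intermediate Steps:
k(J, L) = L/(5*J) (k(J, L) = ((L + L)/(J + J))/5 = ((2*L)/((2*J)))/5 = ((2*L)*(1/(2*J)))/5 = (L/J)/5 = L/(5*J))
Q(q) = 2 - q
X(O) = 2 + 1/O (X(O) = 2 - (-5)/(5*O) = 2 - (-1)/O = 2 + 1/O)
H = 8 (H = -2 + 6*(2 + 1/(-3)) = -2 + 6*(2 - ⅓) = -2 + 6*(5/3) = -2 + 10 = 8)
l(s) = -4 (l(s) = -2 - 2 = -4)
l(H)² = (-4)² = 16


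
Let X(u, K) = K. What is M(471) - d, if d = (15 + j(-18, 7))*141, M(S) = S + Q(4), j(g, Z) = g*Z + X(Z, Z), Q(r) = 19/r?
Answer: 60559/4 ≈ 15140.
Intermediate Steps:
j(g, Z) = Z + Z*g (j(g, Z) = g*Z + Z = Z*g + Z = Z + Z*g)
M(S) = 19/4 + S (M(S) = S + 19/4 = 19/4 + S)
d = -14664 (d = (15 + 7*(1 - 18))*141 = (15 + 7*(-17))*141 = (15 - 119)*141 = -104*141 = -14664)
M(471) - d = (19/4 + 471) - 1*(-14664) = 1903/4 + 14664 = 60559/4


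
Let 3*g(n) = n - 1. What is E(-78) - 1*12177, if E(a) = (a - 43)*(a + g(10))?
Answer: -3102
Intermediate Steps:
g(n) = -1/3 + n/3 (g(n) = (n - 1)/3 = (-1 + n)/3 = -1/3 + n/3)
E(a) = (-43 + a)*(3 + a) (E(a) = (a - 43)*(a + (-1/3 + (1/3)*10)) = (-43 + a)*(a + (-1/3 + 10/3)) = (-43 + a)*(a + 3) = (-43 + a)*(3 + a))
E(-78) - 1*12177 = (-129 + (-78)**2 - 40*(-78)) - 1*12177 = (-129 + 6084 + 3120) - 12177 = 9075 - 12177 = -3102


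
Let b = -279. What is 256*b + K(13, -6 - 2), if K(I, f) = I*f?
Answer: -71528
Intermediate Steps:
256*b + K(13, -6 - 2) = 256*(-279) + 13*(-6 - 2) = -71424 + 13*(-8) = -71424 - 104 = -71528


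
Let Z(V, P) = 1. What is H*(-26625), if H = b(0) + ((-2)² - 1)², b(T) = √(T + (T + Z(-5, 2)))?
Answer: -266250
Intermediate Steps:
b(T) = √(1 + 2*T) (b(T) = √(T + (T + 1)) = √(T + (1 + T)) = √(1 + 2*T))
H = 10 (H = √(1 + 2*0) + ((-2)² - 1)² = √(1 + 0) + (4 - 1)² = √1 + 3² = 1 + 9 = 10)
H*(-26625) = 10*(-26625) = -266250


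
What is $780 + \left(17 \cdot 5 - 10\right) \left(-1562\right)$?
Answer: $-116370$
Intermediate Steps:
$780 + \left(17 \cdot 5 - 10\right) \left(-1562\right) = 780 + \left(85 - 10\right) \left(-1562\right) = 780 + 75 \left(-1562\right) = 780 - 117150 = -116370$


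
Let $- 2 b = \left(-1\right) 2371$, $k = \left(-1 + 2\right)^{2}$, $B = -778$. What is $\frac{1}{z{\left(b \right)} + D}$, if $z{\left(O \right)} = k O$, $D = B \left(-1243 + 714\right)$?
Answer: $\frac{2}{825495} \approx 2.4228 \cdot 10^{-6}$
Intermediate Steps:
$D = 411562$ ($D = - 778 \left(-1243 + 714\right) = \left(-778\right) \left(-529\right) = 411562$)
$k = 1$ ($k = 1^{2} = 1$)
$b = \frac{2371}{2}$ ($b = - \frac{\left(-1\right) 2371}{2} = \left(- \frac{1}{2}\right) \left(-2371\right) = \frac{2371}{2} \approx 1185.5$)
$z{\left(O \right)} = O$ ($z{\left(O \right)} = 1 O = O$)
$\frac{1}{z{\left(b \right)} + D} = \frac{1}{\frac{2371}{2} + 411562} = \frac{1}{\frac{825495}{2}} = \frac{2}{825495}$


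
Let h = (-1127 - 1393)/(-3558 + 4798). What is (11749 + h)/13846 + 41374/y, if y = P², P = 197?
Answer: 15945663364/8328915917 ≈ 1.9145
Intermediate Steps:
h = -63/31 (h = -2520/1240 = -2520*1/1240 = -63/31 ≈ -2.0323)
y = 38809 (y = 197² = 38809)
(11749 + h)/13846 + 41374/y = (11749 - 63/31)/13846 + 41374/38809 = (364156/31)*(1/13846) + 41374*(1/38809) = 182078/214613 + 41374/38809 = 15945663364/8328915917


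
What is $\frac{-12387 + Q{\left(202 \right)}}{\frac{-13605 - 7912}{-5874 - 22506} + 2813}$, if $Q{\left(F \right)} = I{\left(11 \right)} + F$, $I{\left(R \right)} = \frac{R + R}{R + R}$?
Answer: $- \frac{345781920}{79854457} \approx -4.3302$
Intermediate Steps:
$I{\left(R \right)} = 1$ ($I{\left(R \right)} = \frac{2 R}{2 R} = 2 R \frac{1}{2 R} = 1$)
$Q{\left(F \right)} = 1 + F$
$\frac{-12387 + Q{\left(202 \right)}}{\frac{-13605 - 7912}{-5874 - 22506} + 2813} = \frac{-12387 + \left(1 + 202\right)}{\frac{-13605 - 7912}{-5874 - 22506} + 2813} = \frac{-12387 + 203}{- \frac{21517}{-28380} + 2813} = - \frac{12184}{\left(-21517\right) \left(- \frac{1}{28380}\right) + 2813} = - \frac{12184}{\frac{21517}{28380} + 2813} = - \frac{12184}{\frac{79854457}{28380}} = \left(-12184\right) \frac{28380}{79854457} = - \frac{345781920}{79854457}$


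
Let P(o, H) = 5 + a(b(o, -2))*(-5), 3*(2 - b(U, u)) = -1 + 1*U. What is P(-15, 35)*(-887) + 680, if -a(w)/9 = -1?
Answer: 36160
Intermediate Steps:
b(U, u) = 7/3 - U/3 (b(U, u) = 2 - (-1 + 1*U)/3 = 2 - (-1 + U)/3 = 2 + (⅓ - U/3) = 7/3 - U/3)
a(w) = 9 (a(w) = -9*(-1) = 9)
P(o, H) = -40 (P(o, H) = 5 + 9*(-5) = 5 - 45 = -40)
P(-15, 35)*(-887) + 680 = -40*(-887) + 680 = 35480 + 680 = 36160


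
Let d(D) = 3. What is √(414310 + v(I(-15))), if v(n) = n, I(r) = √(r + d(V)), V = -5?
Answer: √(414310 + 2*I*√3) ≈ 643.67 + 0.003*I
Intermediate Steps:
I(r) = √(3 + r) (I(r) = √(r + 3) = √(3 + r))
√(414310 + v(I(-15))) = √(414310 + √(3 - 15)) = √(414310 + √(-12)) = √(414310 + 2*I*√3)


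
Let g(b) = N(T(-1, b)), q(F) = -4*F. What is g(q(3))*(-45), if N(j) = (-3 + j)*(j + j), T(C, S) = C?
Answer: -360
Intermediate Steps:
N(j) = 2*j*(-3 + j) (N(j) = (-3 + j)*(2*j) = 2*j*(-3 + j))
g(b) = 8 (g(b) = 2*(-1)*(-3 - 1) = 2*(-1)*(-4) = 8)
g(q(3))*(-45) = 8*(-45) = -360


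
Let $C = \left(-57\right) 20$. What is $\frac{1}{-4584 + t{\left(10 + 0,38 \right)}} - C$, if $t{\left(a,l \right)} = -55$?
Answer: $\frac{5288459}{4639} \approx 1140.0$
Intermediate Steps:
$C = -1140$
$\frac{1}{-4584 + t{\left(10 + 0,38 \right)}} - C = \frac{1}{-4584 - 55} - -1140 = \frac{1}{-4639} + 1140 = - \frac{1}{4639} + 1140 = \frac{5288459}{4639}$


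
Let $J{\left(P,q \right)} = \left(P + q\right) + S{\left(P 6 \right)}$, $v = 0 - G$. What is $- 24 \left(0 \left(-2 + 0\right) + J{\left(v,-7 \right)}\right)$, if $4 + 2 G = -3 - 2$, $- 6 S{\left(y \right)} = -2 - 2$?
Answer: $44$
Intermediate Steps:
$S{\left(y \right)} = \frac{2}{3}$ ($S{\left(y \right)} = - \frac{-2 - 2}{6} = \left(- \frac{1}{6}\right) \left(-4\right) = \frac{2}{3}$)
$G = - \frac{9}{2}$ ($G = -2 + \frac{-3 - 2}{2} = -2 + \frac{1}{2} \left(-5\right) = -2 - \frac{5}{2} = - \frac{9}{2} \approx -4.5$)
$v = \frac{9}{2}$ ($v = 0 - - \frac{9}{2} = 0 + \frac{9}{2} = \frac{9}{2} \approx 4.5$)
$J{\left(P,q \right)} = \frac{2}{3} + P + q$ ($J{\left(P,q \right)} = \left(P + q\right) + \frac{2}{3} = \frac{2}{3} + P + q$)
$- 24 \left(0 \left(-2 + 0\right) + J{\left(v,-7 \right)}\right) = - 24 \left(0 \left(-2 + 0\right) + \left(\frac{2}{3} + \frac{9}{2} - 7\right)\right) = - 24 \left(0 \left(-2\right) - \frac{11}{6}\right) = - 24 \left(0 - \frac{11}{6}\right) = \left(-24\right) \left(- \frac{11}{6}\right) = 44$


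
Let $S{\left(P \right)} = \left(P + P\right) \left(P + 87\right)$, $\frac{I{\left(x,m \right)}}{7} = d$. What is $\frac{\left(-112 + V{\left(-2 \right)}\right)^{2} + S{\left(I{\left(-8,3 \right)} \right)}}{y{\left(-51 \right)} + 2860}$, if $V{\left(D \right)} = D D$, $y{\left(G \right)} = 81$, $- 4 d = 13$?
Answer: $\frac{69925}{23528} \approx 2.972$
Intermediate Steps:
$d = - \frac{13}{4}$ ($d = \left(- \frac{1}{4}\right) 13 = - \frac{13}{4} \approx -3.25$)
$V{\left(D \right)} = D^{2}$
$I{\left(x,m \right)} = - \frac{91}{4}$ ($I{\left(x,m \right)} = 7 \left(- \frac{13}{4}\right) = - \frac{91}{4}$)
$S{\left(P \right)} = 2 P \left(87 + P\right)$
$\frac{\left(-112 + V{\left(-2 \right)}\right)^{2} + S{\left(I{\left(-8,3 \right)} \right)}}{y{\left(-51 \right)} + 2860} = \frac{\left(-112 + \left(-2\right)^{2}\right)^{2} + 2 \left(- \frac{91}{4}\right) \left(87 - \frac{91}{4}\right)}{81 + 2860} = \frac{\left(-112 + 4\right)^{2} + 2 \left(- \frac{91}{4}\right) \frac{257}{4}}{2941} = \left(\left(-108\right)^{2} - \frac{23387}{8}\right) \frac{1}{2941} = \left(11664 - \frac{23387}{8}\right) \frac{1}{2941} = \frac{69925}{8} \cdot \frac{1}{2941} = \frac{69925}{23528}$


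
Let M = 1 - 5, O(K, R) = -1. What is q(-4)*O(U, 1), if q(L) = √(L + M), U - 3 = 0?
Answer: -2*I*√2 ≈ -2.8284*I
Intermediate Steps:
U = 3 (U = 3 + 0 = 3)
M = -4
q(L) = √(-4 + L) (q(L) = √(L - 4) = √(-4 + L))
q(-4)*O(U, 1) = √(-4 - 4)*(-1) = √(-8)*(-1) = (2*I*√2)*(-1) = -2*I*√2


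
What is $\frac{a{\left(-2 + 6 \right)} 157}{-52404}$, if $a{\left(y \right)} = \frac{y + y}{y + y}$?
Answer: $- \frac{157}{52404} \approx -0.002996$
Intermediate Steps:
$a{\left(y \right)} = 1$ ($a{\left(y \right)} = \frac{2 y}{2 y} = 2 y \frac{1}{2 y} = 1$)
$\frac{a{\left(-2 + 6 \right)} 157}{-52404} = \frac{1 \cdot 157}{-52404} = 157 \left(- \frac{1}{52404}\right) = - \frac{157}{52404}$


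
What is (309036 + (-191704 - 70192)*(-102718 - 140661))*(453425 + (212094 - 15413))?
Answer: 41437948624335720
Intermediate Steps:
(309036 + (-191704 - 70192)*(-102718 - 140661))*(453425 + (212094 - 15413)) = (309036 - 261896*(-243379))*(453425 + 196681) = (309036 + 63739986584)*650106 = 63740295620*650106 = 41437948624335720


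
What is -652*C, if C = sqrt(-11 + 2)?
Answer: -1956*I ≈ -1956.0*I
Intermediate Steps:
C = 3*I (C = sqrt(-9) = 3*I ≈ 3.0*I)
-652*C = -1956*I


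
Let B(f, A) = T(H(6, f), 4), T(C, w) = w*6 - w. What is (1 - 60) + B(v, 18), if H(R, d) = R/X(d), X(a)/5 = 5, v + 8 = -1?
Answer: -39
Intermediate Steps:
v = -9 (v = -8 - 1 = -9)
X(a) = 25 (X(a) = 5*5 = 25)
H(R, d) = R/25
T(C, w) = 5*w (T(C, w) = 6*w - w = 5*w)
B(f, A) = 20 (B(f, A) = 5*4 = 20)
(1 - 60) + B(v, 18) = (1 - 60) + 20 = -59 + 20 = -39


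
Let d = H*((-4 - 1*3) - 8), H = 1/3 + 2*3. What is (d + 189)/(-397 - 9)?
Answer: -47/203 ≈ -0.23153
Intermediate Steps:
H = 19/3 (H = ⅓ + 6 = 19/3 ≈ 6.3333)
d = -95 (d = 19*((-4 - 1*3) - 8)/3 = 19*((-4 - 3) - 8)/3 = 19*(-7 - 8)/3 = (19/3)*(-15) = -95)
(d + 189)/(-397 - 9) = (-95 + 189)/(-397 - 9) = 94/(-406) = 94*(-1/406) = -47/203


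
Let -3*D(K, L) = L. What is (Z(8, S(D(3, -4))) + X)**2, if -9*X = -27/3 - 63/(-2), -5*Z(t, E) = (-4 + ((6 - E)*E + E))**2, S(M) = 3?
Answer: 23409/100 ≈ 234.09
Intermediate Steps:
D(K, L) = -L/3
Z(t, E) = -(-4 + E + E*(6 - E))**2/5 (Z(t, E) = -(-4 + ((6 - E)*E + E))**2/5 = -(-4 + (E*(6 - E) + E))**2/5 = -(-4 + (E + E*(6 - E)))**2/5 = -(-4 + E + E*(6 - E))**2/5)
X = -5/2 (X = -(-27/3 - 63/(-2))/9 = -(-27*1/3 - 63*(-1/2))/9 = -(-9 + 63/2)/9 = -1/9*45/2 = -5/2 ≈ -2.5000)
(Z(8, S(D(3, -4))) + X)**2 = (-(4 + 3**2 - 7*3)**2/5 - 5/2)**2 = (-(4 + 9 - 21)**2/5 - 5/2)**2 = (-1/5*(-8)**2 - 5/2)**2 = (-1/5*64 - 5/2)**2 = (-64/5 - 5/2)**2 = (-153/10)**2 = 23409/100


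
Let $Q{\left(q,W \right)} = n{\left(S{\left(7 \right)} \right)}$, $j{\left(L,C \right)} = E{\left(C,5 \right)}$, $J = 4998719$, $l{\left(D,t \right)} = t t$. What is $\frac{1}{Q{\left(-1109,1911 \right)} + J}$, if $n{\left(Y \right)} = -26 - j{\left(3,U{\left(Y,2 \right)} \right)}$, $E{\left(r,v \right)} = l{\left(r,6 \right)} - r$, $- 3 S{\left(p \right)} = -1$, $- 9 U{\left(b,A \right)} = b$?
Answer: $\frac{27}{134963738} \approx 2.0005 \cdot 10^{-7}$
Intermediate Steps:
$U{\left(b,A \right)} = - \frac{b}{9}$
$S{\left(p \right)} = \frac{1}{3}$ ($S{\left(p \right)} = \left(- \frac{1}{3}\right) \left(-1\right) = \frac{1}{3}$)
$l{\left(D,t \right)} = t^{2}$
$E{\left(r,v \right)} = 36 - r$ ($E{\left(r,v \right)} = 6^{2} - r = 36 - r$)
$j{\left(L,C \right)} = 36 - C$
$n{\left(Y \right)} = -62 - \frac{Y}{9}$ ($n{\left(Y \right)} = -26 - \left(36 - - \frac{Y}{9}\right) = -26 - \left(36 + \frac{Y}{9}\right) = -62 - \frac{Y}{9}$)
$Q{\left(q,W \right)} = - \frac{1675}{27}$ ($Q{\left(q,W \right)} = -62 - \frac{1}{27} = - \frac{1675}{27}$)
$\frac{1}{Q{\left(-1109,1911 \right)} + J} = \frac{1}{- \frac{1675}{27} + 4998719} = \frac{1}{\frac{134963738}{27}} = \frac{27}{134963738}$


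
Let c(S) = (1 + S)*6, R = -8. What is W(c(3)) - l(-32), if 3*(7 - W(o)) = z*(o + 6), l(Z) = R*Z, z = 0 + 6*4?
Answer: -489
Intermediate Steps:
z = 24 (z = 0 + 24 = 24)
l(Z) = -8*Z
c(S) = 6 + 6*S
W(o) = -41 - 8*o (W(o) = 7 - 8*(o + 6) = 7 - 8*(6 + o) = 7 - (144 + 24*o)/3 = 7 + (-48 - 8*o) = -41 - 8*o)
W(c(3)) - l(-32) = (-41 - 8*(6 + 6*3)) - (-8)*(-32) = (-41 - 8*(6 + 18)) - 1*256 = (-41 - 8*24) - 256 = (-41 - 192) - 256 = -233 - 256 = -489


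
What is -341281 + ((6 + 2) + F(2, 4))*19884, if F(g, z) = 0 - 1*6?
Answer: -301513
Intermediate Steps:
F(g, z) = -6 (F(g, z) = 0 - 6 = -6)
-341281 + ((6 + 2) + F(2, 4))*19884 = -341281 + ((6 + 2) - 6)*19884 = -341281 + (8 - 6)*19884 = -341281 + 2*19884 = -341281 + 39768 = -301513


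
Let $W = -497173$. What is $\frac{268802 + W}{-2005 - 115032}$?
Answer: $\frac{228371}{117037} \approx 1.9513$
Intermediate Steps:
$\frac{268802 + W}{-2005 - 115032} = \frac{268802 - 497173}{-2005 - 115032} = - \frac{228371}{-117037} = \left(-228371\right) \left(- \frac{1}{117037}\right) = \frac{228371}{117037}$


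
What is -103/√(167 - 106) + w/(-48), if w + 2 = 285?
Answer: -283/48 - 103*√61/61 ≈ -19.084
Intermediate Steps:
w = 283 (w = -2 + 285 = 283)
-103/√(167 - 106) + w/(-48) = -103/√(167 - 106) + 283/(-48) = -103*√61/61 + 283*(-1/48) = -103*√61/61 - 283/48 = -283/48 - 103*√61/61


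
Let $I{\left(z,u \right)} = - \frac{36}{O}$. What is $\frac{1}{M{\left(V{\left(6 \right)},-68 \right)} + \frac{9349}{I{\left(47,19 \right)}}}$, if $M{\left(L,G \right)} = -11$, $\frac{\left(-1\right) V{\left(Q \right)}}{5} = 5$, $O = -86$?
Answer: $\frac{18}{401809} \approx 4.4797 \cdot 10^{-5}$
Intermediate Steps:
$V{\left(Q \right)} = -25$ ($V{\left(Q \right)} = \left(-5\right) 5 = -25$)
$I{\left(z,u \right)} = \frac{18}{43}$ ($I{\left(z,u \right)} = - \frac{36}{-86} = \left(-36\right) \left(- \frac{1}{86}\right) = \frac{18}{43}$)
$\frac{1}{M{\left(V{\left(6 \right)},-68 \right)} + \frac{9349}{I{\left(47,19 \right)}}} = \frac{1}{-11 + \frac{9349}{\frac{18}{43}}} = \frac{1}{-11 + 9349 \cdot \frac{43}{18}} = \frac{1}{-11 + \frac{402007}{18}} = \frac{1}{\frac{401809}{18}} = \frac{18}{401809}$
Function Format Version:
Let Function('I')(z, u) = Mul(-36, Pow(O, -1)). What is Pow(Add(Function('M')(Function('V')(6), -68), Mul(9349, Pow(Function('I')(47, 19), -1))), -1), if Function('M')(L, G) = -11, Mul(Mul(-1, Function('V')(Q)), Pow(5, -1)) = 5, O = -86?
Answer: Rational(18, 401809) ≈ 4.4797e-5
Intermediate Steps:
Function('V')(Q) = -25 (Function('V')(Q) = Mul(-5, 5) = -25)
Function('I')(z, u) = Rational(18, 43) (Function('I')(z, u) = Mul(-36, Pow(-86, -1)) = Mul(-36, Rational(-1, 86)) = Rational(18, 43))
Pow(Add(Function('M')(Function('V')(6), -68), Mul(9349, Pow(Function('I')(47, 19), -1))), -1) = Pow(Add(-11, Mul(9349, Pow(Rational(18, 43), -1))), -1) = Pow(Add(-11, Mul(9349, Rational(43, 18))), -1) = Pow(Add(-11, Rational(402007, 18)), -1) = Pow(Rational(401809, 18), -1) = Rational(18, 401809)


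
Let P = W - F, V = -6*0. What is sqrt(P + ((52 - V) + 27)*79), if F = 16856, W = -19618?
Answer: 7*I*sqrt(617) ≈ 173.88*I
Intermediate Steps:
V = 0
P = -36474 (P = -19618 - 1*16856 = -19618 - 16856 = -36474)
sqrt(P + ((52 - V) + 27)*79) = sqrt(-36474 + ((52 - 1*0) + 27)*79) = sqrt(-36474 + ((52 + 0) + 27)*79) = sqrt(-36474 + (52 + 27)*79) = sqrt(-36474 + 79*79) = sqrt(-36474 + 6241) = sqrt(-30233) = 7*I*sqrt(617)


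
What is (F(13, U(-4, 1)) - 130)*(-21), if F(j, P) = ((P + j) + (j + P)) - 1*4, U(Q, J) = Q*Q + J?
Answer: 1554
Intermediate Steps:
U(Q, J) = J + Q² (U(Q, J) = Q² + J = J + Q²)
F(j, P) = -4 + 2*P + 2*j (F(j, P) = ((P + j) + (P + j)) - 4 = (2*P + 2*j) - 4 = -4 + 2*P + 2*j)
(F(13, U(-4, 1)) - 130)*(-21) = ((-4 + 2*(1 + (-4)²) + 2*13) - 130)*(-21) = ((-4 + 2*(1 + 16) + 26) - 130)*(-21) = ((-4 + 2*17 + 26) - 130)*(-21) = ((-4 + 34 + 26) - 130)*(-21) = (56 - 130)*(-21) = -74*(-21) = 1554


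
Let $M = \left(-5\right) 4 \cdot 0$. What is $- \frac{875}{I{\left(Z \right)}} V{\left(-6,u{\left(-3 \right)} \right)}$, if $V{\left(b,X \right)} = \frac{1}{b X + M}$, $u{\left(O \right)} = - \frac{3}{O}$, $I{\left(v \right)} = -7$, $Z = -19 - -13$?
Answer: $- \frac{125}{6} \approx -20.833$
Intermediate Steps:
$Z = -6$ ($Z = -19 + 13 = -6$)
$M = 0$ ($M = \left(-20\right) 0 = 0$)
$V{\left(b,X \right)} = \frac{1}{X b}$ ($V{\left(b,X \right)} = \frac{1}{b X + 0} = \frac{1}{X b + 0} = \frac{1}{X b}$)
$- \frac{875}{I{\left(Z \right)}} V{\left(-6,u{\left(-3 \right)} \right)} = - \frac{875}{-7} \frac{1}{- \frac{3}{-3} \left(-6\right)} = \left(-875\right) \left(- \frac{1}{7}\right) \frac{1}{\left(-3\right) \left(- \frac{1}{3}\right)} \left(- \frac{1}{6}\right) = 125 \cdot 1^{-1} \left(- \frac{1}{6}\right) = 125 \cdot 1 \left(- \frac{1}{6}\right) = 125 \left(- \frac{1}{6}\right) = - \frac{125}{6}$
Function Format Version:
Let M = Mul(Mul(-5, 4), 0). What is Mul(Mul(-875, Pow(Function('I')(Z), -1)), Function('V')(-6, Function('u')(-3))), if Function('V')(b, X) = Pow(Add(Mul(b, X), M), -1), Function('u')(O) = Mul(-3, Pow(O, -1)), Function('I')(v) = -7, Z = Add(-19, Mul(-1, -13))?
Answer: Rational(-125, 6) ≈ -20.833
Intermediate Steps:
Z = -6 (Z = Add(-19, 13) = -6)
M = 0 (M = Mul(-20, 0) = 0)
Function('V')(b, X) = Mul(Pow(X, -1), Pow(b, -1)) (Function('V')(b, X) = Pow(Add(Mul(b, X), 0), -1) = Pow(Add(Mul(X, b), 0), -1) = Pow(Mul(X, b), -1) = Mul(Pow(X, -1), Pow(b, -1)))
Mul(Mul(-875, Pow(Function('I')(Z), -1)), Function('V')(-6, Function('u')(-3))) = Mul(Mul(-875, Pow(-7, -1)), Mul(Pow(Mul(-3, Pow(-3, -1)), -1), Pow(-6, -1))) = Mul(Mul(-875, Rational(-1, 7)), Mul(Pow(Mul(-3, Rational(-1, 3)), -1), Rational(-1, 6))) = Mul(125, Mul(Pow(1, -1), Rational(-1, 6))) = Mul(125, Mul(1, Rational(-1, 6))) = Mul(125, Rational(-1, 6)) = Rational(-125, 6)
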